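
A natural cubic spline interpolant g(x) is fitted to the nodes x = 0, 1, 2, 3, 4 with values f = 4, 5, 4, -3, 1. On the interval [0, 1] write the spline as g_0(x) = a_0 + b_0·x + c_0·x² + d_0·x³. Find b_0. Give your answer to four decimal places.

Let M_i = g''(x_i). Step sizes h_i = 1, 1, 1, 1; slopes of the chords Δ_i = (y_(i+1) - y_i)/h_i = 1, -1, -7, 4.
  1·M_0 + 4·M_1 + 1·M_2 = 6(Δ_1 - Δ_0) = -12
  1·M_1 + 4·M_2 + 1·M_3 = 6(Δ_2 - Δ_1) = -36
  1·M_2 + 4·M_3 + 1·M_4 = 6(Δ_3 - Δ_2) = 66
Natural end conditions: M_0 = M_4 = 0.
Forward elimination and back-substitution give M_0 = 0, M_1 = 15/28, M_2 = -99/7, M_3 = 561/28, M_4 = 0.
On [0, 1], with g_0(x) = a_0 + b_0·x + c_0·x² + d_0·x³: c_0 = M_0/2 = 0, d_0 = (M_1 - M_0)/(6h_0) = 5/56, b_0 = Δ_0 - h_0(2M_0 + M_1)/6 = 51/56.

0.9107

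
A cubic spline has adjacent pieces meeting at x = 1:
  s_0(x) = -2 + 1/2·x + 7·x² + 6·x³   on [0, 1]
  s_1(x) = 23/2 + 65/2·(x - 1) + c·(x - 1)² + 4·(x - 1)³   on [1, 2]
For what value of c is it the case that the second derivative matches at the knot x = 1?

25

s_0''(x) = 14 + 36·x, so s_0''(1) = 50. On the right, s_1''(1) = 2c, so c = 25.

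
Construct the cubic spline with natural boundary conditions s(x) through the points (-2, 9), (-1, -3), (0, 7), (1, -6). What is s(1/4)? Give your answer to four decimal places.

Let M_i = s''(x_i). Step sizes h_i = 1, 1, 1; slopes of the chords Δ_i = (y_(i+1) - y_i)/h_i = -12, 10, -13.
  1·M_0 + 4·M_1 + 1·M_2 = 6(Δ_1 - Δ_0) = 132
  1·M_1 + 4·M_2 + 1·M_3 = 6(Δ_2 - Δ_1) = -138
Natural end conditions: M_0 = M_3 = 0.
Solving the tridiagonal system: M_0 = 0, M_1 = 222/5, M_2 = -228/5, M_3 = 0.
On [0, 1], s(x) = 7 + 11/5·x - 114/5·x² + 38/5·x³.
With x = 1/4: s(1/4) = 999/160.

6.2438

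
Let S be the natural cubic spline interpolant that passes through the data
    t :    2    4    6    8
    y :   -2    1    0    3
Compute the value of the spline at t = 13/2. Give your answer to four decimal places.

0.3125

Write M_i for S''(x_i). With h_i = 2, 2, 2 and divided differences Δ_i = 3/2, -1/2, 3/2, the continuity of S' gives the tridiagonal system
  2·M_0 + 8·M_1 + 2·M_2 = 6(Δ_1 - Δ_0) = -12
  2·M_1 + 8·M_2 + 2·M_3 = 6(Δ_2 - Δ_1) = 12
Natural end conditions: M_0 = M_3 = 0.
Forward elimination and back-substitution give M_0 = 0, M_1 = -2, M_2 = 2, M_3 = 0.
On [6, 8], S(t) = 0 + 1/6·(t - 6) + 1·(t - 6)² - 1/6·(t - 6)³.
With (t - 6) = 1/2: S(13/2) = 5/16.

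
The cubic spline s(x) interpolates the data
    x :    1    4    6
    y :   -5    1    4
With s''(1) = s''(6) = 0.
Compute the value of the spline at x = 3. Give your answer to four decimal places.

-0.8333

Put σ_i = s'' at the i-th knot. Here h = (3, 2) and Δ = (2, 3/2), so the interior equations h_(i-1)·σ_(i-1) + 2(h_(i-1)+h_i)·σ_i + h_i·σ_(i+1) = 6(Δ_i − Δ_(i-1)) read
  3·σ_0 + 10·σ_1 + 2·σ_2 = 6(Δ_1 - Δ_0) = -3
Natural end conditions: σ_0 = σ_2 = 0.
Hence σ_0 = 0, σ_1 = -3/10, σ_2 = 0.
On [1, 4], s(x) = -5 + 43/20·(x - 1) + 0·(x - 1)² - 1/60·(x - 1)³.
With (x - 1) = 2: s(3) = -5/6.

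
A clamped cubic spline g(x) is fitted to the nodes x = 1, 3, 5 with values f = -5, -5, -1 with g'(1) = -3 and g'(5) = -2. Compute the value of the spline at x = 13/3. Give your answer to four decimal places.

With M_i denoting the second derivative at x_i, h_i = 2, 2, and Δ_i = (y_(i+1) − y_i)/h_i = 0, 2:
  2·M_0 + 8·M_1 + 2·M_2 = 6(Δ_1 - Δ_0) = 12
Clamped end conditions give two more equations: 2h_0·M_0 + h_0·M_1 = 6(Δ_0 - g'(1)) = 18 and h_1·M_1 + 2h_1·M_2 = 6(g'(5) - Δ_1) = -24.
Solving: M_0 = 13/4, M_1 = 5/2, M_2 = -29/4.
On [3, 5], g(x) = -5 + 11/4·(x - 3) + 5/4·(x - 3)² - 13/16·(x - 3)³.
With (x - 3) = 4/3: g(13/3) = -28/27.

-1.0370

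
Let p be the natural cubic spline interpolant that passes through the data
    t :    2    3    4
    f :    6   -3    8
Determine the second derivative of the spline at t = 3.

30

Let σ_i = p''(x_i). Step sizes h_i = 1, 1; slopes of the chords Δ_i = (y_(i+1) - y_i)/h_i = -9, 11.
  1·σ_0 + 4·σ_1 + 1·σ_2 = 6(Δ_1 - Δ_0) = 120
Natural end conditions: σ_0 = σ_2 = 0.
Hence σ_0 = 0, σ_1 = 30, σ_2 = 0.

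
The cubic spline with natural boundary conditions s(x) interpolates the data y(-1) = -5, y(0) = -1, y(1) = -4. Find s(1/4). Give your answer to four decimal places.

With m_i denoting the second derivative at x_i, h_i = 1, 1, and Δ_i = (y_(i+1) − y_i)/h_i = 4, -3:
  1·m_0 + 4·m_1 + 1·m_2 = 6(Δ_1 - Δ_0) = -42
Natural end conditions: m_0 = m_2 = 0.
Hence m_0 = 0, m_1 = -21/2, m_2 = 0.
On [0, 1], s(x) = -1 + 1/2·x - 21/4·x² + 7/4·x³.
With x = 1/4: s(1/4) = -301/256.

-1.1758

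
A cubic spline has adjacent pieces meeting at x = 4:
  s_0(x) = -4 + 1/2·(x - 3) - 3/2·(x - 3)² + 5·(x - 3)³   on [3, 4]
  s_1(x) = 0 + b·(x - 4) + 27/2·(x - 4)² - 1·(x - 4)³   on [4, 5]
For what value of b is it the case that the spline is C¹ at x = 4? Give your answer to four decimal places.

s_0'(x) = 1/2 - 3·(x - 3) + 15·(x - 3)², so s_0'(4) = 25/2. On the right, s_1'(4) = b, so b = 25/2.

12.5000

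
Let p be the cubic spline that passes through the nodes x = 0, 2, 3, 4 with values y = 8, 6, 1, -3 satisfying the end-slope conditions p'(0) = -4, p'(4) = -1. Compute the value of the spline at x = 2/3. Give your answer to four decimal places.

6.7273

Let m_i = p''(x_i). Step sizes h_i = 2, 1, 1; slopes of the chords Δ_i = (y_(i+1) - y_i)/h_i = -1, -5, -4.
  2·m_0 + 6·m_1 + 1·m_2 = 6(Δ_1 - Δ_0) = -24
  1·m_1 + 4·m_2 + 1·m_3 = 6(Δ_2 - Δ_1) = 6
Clamped end conditions give two more equations: 2h_0·m_0 + h_0·m_1 = 6(Δ_0 - p'(0)) = 18 and h_2·m_2 + 2h_2·m_3 = 6(p'(4) - Δ_2) = 18.
Solving the tridiagonal system: m_0 = 87/11, m_1 = -75/11, m_2 = 12/11, m_3 = 93/11.
On [0, 2], p(x) = 8 - 4·x + 87/22·x² - 27/22·x³.
With x = 2/3: p(2/3) = 74/11.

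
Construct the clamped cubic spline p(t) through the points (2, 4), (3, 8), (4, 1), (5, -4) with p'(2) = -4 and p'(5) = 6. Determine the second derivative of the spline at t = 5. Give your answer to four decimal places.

Put M_i = p'' at the i-th knot. Here h = (1, 1, 1) and Δ = (4, -7, -5), so the interior equations h_(i-1)·M_(i-1) + 2(h_(i-1)+h_i)·M_i + h_i·M_(i+1) = 6(Δ_i − Δ_(i-1)) read
  1·M_0 + 4·M_1 + 1·M_2 = 6(Δ_1 - Δ_0) = -66
  1·M_1 + 4·M_2 + 1·M_3 = 6(Δ_2 - Δ_1) = 12
Clamped end conditions give two more equations: 2h_0·M_0 + h_0·M_1 = 6(Δ_0 - p'(2)) = 48 and h_2·M_2 + 2h_2·M_3 = 6(p'(5) - Δ_2) = 66.
Forward elimination and back-substitution give M_0 = 556/15, M_1 = -392/15, M_2 = 22/15, M_3 = 484/15.

32.2667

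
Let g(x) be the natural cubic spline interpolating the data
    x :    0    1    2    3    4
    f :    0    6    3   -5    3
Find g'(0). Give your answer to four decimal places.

7.7679

Let m_i = g''(x_i). Step sizes h_i = 1, 1, 1, 1; slopes of the chords Δ_i = (y_(i+1) - y_i)/h_i = 6, -3, -8, 8.
  1·m_0 + 4·m_1 + 1·m_2 = 6(Δ_1 - Δ_0) = -54
  1·m_1 + 4·m_2 + 1·m_3 = 6(Δ_2 - Δ_1) = -30
  1·m_2 + 4·m_3 + 1·m_4 = 6(Δ_3 - Δ_2) = 96
Natural end conditions: m_0 = m_4 = 0.
Solving: m_0 = 0, m_1 = -297/28, m_2 = -81/7, m_3 = 753/28, m_4 = 0.
On [0, 1], g'(x) = b_0 + 2c_0·x + 3d_0·x² with b_0 = Δ_0 - h_0(2m_0 + m_1)/6 = 435/56, c_0 = m_0/2 = 0, d_0 = (m_1 - m_0)/(6h_0) = -99/56. So g'(0) = 435/56.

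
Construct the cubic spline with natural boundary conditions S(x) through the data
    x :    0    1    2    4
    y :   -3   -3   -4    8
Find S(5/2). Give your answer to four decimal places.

-2.6549

Let M_i = S''(x_i). Step sizes h_i = 1, 1, 2; slopes of the chords Δ_i = (y_(i+1) - y_i)/h_i = 0, -1, 6.
  1·M_0 + 4·M_1 + 1·M_2 = 6(Δ_1 - Δ_0) = -6
  1·M_1 + 6·M_2 + 2·M_3 = 6(Δ_2 - Δ_1) = 42
Natural end conditions: M_0 = M_3 = 0.
Forward elimination and back-substitution give M_0 = 0, M_1 = -78/23, M_2 = 174/23, M_3 = 0.
On [2, 4], S(x) = -4 + 22/23·(x - 2) + 87/23·(x - 2)² - 29/46·(x - 2)³.
With (x - 2) = 1/2: S(5/2) = -977/368.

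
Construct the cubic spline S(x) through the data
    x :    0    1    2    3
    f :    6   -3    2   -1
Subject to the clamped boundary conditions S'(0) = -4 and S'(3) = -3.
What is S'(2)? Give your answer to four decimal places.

With m_i denoting the second derivative at x_i, h_i = 1, 1, 1, and Δ_i = (y_(i+1) − y_i)/h_i = -9, 5, -3:
  1·m_0 + 4·m_1 + 1·m_2 = 6(Δ_1 - Δ_0) = 84
  1·m_1 + 4·m_2 + 1·m_3 = 6(Δ_2 - Δ_1) = -48
Clamped end conditions give two more equations: 2h_0·m_0 + h_0·m_1 = 6(Δ_0 - S'(0)) = -30 and h_2·m_2 + 2h_2·m_3 = 6(S'(3) - Δ_2) = 0.
Hence m_0 = -488/15, m_1 = 526/15, m_2 = -356/15, m_3 = 178/15.
On [2, 3], S'(x) = b_2 + 2c_2·(x - 2) + 3d_2·(x - 2)² with b_2 = Δ_2 - h_2(2m_2 + m_3)/6 = 44/15, c_2 = m_2/2 = -178/15, d_2 = (m_3 - m_2)/(6h_2) = 89/15. So S'(2) = 44/15.

2.9333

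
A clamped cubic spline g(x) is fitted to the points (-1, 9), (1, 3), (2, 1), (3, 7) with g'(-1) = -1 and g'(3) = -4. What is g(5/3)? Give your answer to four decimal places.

0.3603

Put M_i = g'' at the i-th knot. Here h = (2, 1, 1) and Δ = (-3, -2, 6), so the interior equations h_(i-1)·M_(i-1) + 2(h_(i-1)+h_i)·M_i + h_i·M_(i+1) = 6(Δ_i − Δ_(i-1)) read
  2·M_0 + 6·M_1 + 1·M_2 = 6(Δ_1 - Δ_0) = 6
  1·M_1 + 4·M_2 + 1·M_3 = 6(Δ_2 - Δ_1) = 48
Clamped end conditions give two more equations: 2h_0·M_0 + h_0·M_1 = 6(Δ_0 - g'(-1)) = -12 and h_2·M_2 + 2h_2·M_3 = 6(g'(3) - Δ_2) = -60.
Solving: M_0 = -21/11, M_1 = -24/11, M_2 = 252/11, M_3 = -456/11.
On [1, 2], g(x) = 3 - 56/11·(x - 1) - 12/11·(x - 1)² + 46/11·(x - 1)³.
With (x - 1) = 2/3: g(5/3) = 107/297.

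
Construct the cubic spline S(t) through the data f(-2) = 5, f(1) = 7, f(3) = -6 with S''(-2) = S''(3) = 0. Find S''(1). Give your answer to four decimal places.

Put m_i = S'' at the i-th knot. Here h = (3, 2) and Δ = (2/3, -13/2), so the interior equations h_(i-1)·m_(i-1) + 2(h_(i-1)+h_i)·m_i + h_i·m_(i+1) = 6(Δ_i − Δ_(i-1)) read
  3·m_0 + 10·m_1 + 2·m_2 = 6(Δ_1 - Δ_0) = -43
Natural end conditions: m_0 = m_2 = 0.
Forward elimination and back-substitution give m_0 = 0, m_1 = -43/10, m_2 = 0.

-4.3000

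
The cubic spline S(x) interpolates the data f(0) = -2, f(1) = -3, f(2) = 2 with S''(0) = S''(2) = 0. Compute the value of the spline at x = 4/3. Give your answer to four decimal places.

-1.8889

With σ_i denoting the second derivative at x_i, h_i = 1, 1, and Δ_i = (y_(i+1) − y_i)/h_i = -1, 5:
  1·σ_0 + 4·σ_1 + 1·σ_2 = 6(Δ_1 - Δ_0) = 36
Natural end conditions: σ_0 = σ_2 = 0.
Solving: σ_0 = 0, σ_1 = 9, σ_2 = 0.
On [1, 2], S(x) = -3 + 2·(x - 1) + 9/2·(x - 1)² - 3/2·(x - 1)³.
With (x - 1) = 1/3: S(4/3) = -17/9.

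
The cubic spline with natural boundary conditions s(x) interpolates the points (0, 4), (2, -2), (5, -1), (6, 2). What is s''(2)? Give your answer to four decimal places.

1.5775

Write M_i for s''(x_i). With h_i = 2, 3, 1 and divided differences Δ_i = -3, 1/3, 3, the continuity of s' gives the tridiagonal system
  2·M_0 + 10·M_1 + 3·M_2 = 6(Δ_1 - Δ_0) = 20
  3·M_1 + 8·M_2 + 1·M_3 = 6(Δ_2 - Δ_1) = 16
Natural end conditions: M_0 = M_3 = 0.
Solving: M_0 = 0, M_1 = 112/71, M_2 = 100/71, M_3 = 0.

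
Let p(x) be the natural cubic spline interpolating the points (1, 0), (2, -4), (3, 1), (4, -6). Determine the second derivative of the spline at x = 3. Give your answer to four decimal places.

Let M_i = p''(x_i). Step sizes h_i = 1, 1, 1; slopes of the chords Δ_i = (y_(i+1) - y_i)/h_i = -4, 5, -7.
  1·M_0 + 4·M_1 + 1·M_2 = 6(Δ_1 - Δ_0) = 54
  1·M_1 + 4·M_2 + 1·M_3 = 6(Δ_2 - Δ_1) = -72
Natural end conditions: M_0 = M_3 = 0.
Forward elimination and back-substitution give M_0 = 0, M_1 = 96/5, M_2 = -114/5, M_3 = 0.

-22.8000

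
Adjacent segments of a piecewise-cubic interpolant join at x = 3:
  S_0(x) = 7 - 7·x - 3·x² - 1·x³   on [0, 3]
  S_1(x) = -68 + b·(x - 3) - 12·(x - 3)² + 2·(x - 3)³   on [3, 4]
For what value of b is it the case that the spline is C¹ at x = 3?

S_0'(x) = -7 - 6·x - 3·x², so S_0'(3) = -52. On the right, S_1'(3) = b, so b = -52.

-52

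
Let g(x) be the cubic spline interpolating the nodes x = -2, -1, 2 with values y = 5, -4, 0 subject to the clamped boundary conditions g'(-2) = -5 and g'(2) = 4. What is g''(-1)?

With m_i denoting the second derivative at x_i, h_i = 1, 3, and Δ_i = (y_(i+1) − y_i)/h_i = -9, 4/3:
  1·m_0 + 8·m_1 + 3·m_2 = 6(Δ_1 - Δ_0) = 62
Clamped end conditions give two more equations: 2h_0·m_0 + h_0·m_1 = 6(Δ_0 - g'(-2)) = -24 and h_1·m_1 + 2h_1·m_2 = 6(g'(2) - Δ_1) = 16.
Solving the tridiagonal system: m_0 = -35/2, m_1 = 11, m_2 = -17/6.

11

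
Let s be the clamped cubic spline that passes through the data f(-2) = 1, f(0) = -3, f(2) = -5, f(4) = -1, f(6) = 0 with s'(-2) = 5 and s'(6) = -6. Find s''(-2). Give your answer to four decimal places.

-12.2768

With σ_i denoting the second derivative at x_i, h_i = 2, 2, 2, 2, and Δ_i = (y_(i+1) − y_i)/h_i = -2, -1, 2, 1/2:
  2·σ_0 + 8·σ_1 + 2·σ_2 = 6(Δ_1 - Δ_0) = 6
  2·σ_1 + 8·σ_2 + 2·σ_3 = 6(Δ_2 - Δ_1) = 18
  2·σ_2 + 8·σ_3 + 2·σ_4 = 6(Δ_3 - Δ_2) = -9
Clamped end conditions give two more equations: 2h_0·σ_0 + h_0·σ_1 = 6(Δ_0 - s'(-2)) = -42 and h_3·σ_3 + 2h_3·σ_4 = 6(s'(6) - Δ_3) = -39.
Solving: σ_0 = -1375/112, σ_1 = 199/56, σ_2 = 17/16, σ_3 = 67/56, σ_4 = -1159/112.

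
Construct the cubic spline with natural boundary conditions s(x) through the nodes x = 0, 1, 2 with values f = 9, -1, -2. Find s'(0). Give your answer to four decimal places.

-12.2500

Let σ_i = s''(x_i). Step sizes h_i = 1, 1; slopes of the chords Δ_i = (y_(i+1) - y_i)/h_i = -10, -1.
  1·σ_0 + 4·σ_1 + 1·σ_2 = 6(Δ_1 - Δ_0) = 54
Natural end conditions: σ_0 = σ_2 = 0.
Forward elimination and back-substitution give σ_0 = 0, σ_1 = 27/2, σ_2 = 0.
On [0, 1], s'(x) = b_0 + 2c_0·x + 3d_0·x² with b_0 = Δ_0 - h_0(2σ_0 + σ_1)/6 = -49/4, c_0 = σ_0/2 = 0, d_0 = (σ_1 - σ_0)/(6h_0) = 9/4. So s'(0) = -49/4.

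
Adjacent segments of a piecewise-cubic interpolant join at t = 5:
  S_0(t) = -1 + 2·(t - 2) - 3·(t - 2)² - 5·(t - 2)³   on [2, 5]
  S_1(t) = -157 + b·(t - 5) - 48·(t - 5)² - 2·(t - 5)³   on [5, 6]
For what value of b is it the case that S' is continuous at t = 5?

S_0'(t) = 2 - 6·(t - 2) - 15·(t - 2)², so S_0'(5) = -151. On the right, S_1'(5) = b, so b = -151.

-151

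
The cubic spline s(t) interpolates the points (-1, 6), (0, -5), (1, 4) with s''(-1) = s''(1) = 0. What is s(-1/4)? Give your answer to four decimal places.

With M_i denoting the second derivative at x_i, h_i = 1, 1, and Δ_i = (y_(i+1) − y_i)/h_i = -11, 9:
  1·M_0 + 4·M_1 + 1·M_2 = 6(Δ_1 - Δ_0) = 120
Natural end conditions: M_0 = M_2 = 0.
Forward elimination and back-substitution give M_0 = 0, M_1 = 30, M_2 = 0.
On [-1, 0], s(t) = 6 - 16·(t + 1) + 0·(t + 1)² + 5·(t + 1)³.
With (t + 1) = 3/4: s(-1/4) = -249/64.

-3.8906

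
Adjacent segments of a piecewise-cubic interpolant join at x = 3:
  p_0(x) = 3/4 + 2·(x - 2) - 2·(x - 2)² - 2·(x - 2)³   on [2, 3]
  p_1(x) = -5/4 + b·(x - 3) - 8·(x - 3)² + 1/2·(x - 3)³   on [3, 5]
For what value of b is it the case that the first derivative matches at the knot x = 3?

-8

p_0'(x) = 2 - 4·(x - 2) - 6·(x - 2)², so p_0'(3) = -8. On the right, p_1'(3) = b, so b = -8.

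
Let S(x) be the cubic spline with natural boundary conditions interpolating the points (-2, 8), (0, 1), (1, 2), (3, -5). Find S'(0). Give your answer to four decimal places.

0.1000

Let M_i = S''(x_i). Step sizes h_i = 2, 1, 2; slopes of the chords Δ_i = (y_(i+1) - y_i)/h_i = -7/2, 1, -7/2.
  2·M_0 + 6·M_1 + 1·M_2 = 6(Δ_1 - Δ_0) = 27
  1·M_1 + 6·M_2 + 2·M_3 = 6(Δ_2 - Δ_1) = -27
Natural end conditions: M_0 = M_3 = 0.
Forward elimination and back-substitution give M_0 = 0, M_1 = 27/5, M_2 = -27/5, M_3 = 0.
On [0, 1], S'(x) = b_1 + 2c_1·x + 3d_1·x² with b_1 = Δ_1 - h_1(2M_1 + M_2)/6 = 1/10, c_1 = M_1/2 = 27/10, d_1 = (M_2 - M_1)/(6h_1) = -9/5. So S'(0) = 1/10.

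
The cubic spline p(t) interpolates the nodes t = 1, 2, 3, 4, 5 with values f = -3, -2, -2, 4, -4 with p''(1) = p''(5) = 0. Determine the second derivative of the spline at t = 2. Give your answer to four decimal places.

Write σ_i for p''(x_i). With h_i = 1, 1, 1, 1 and divided differences Δ_i = 1, 0, 6, -8, the continuity of p' gives the tridiagonal system
  1·σ_0 + 4·σ_1 + 1·σ_2 = 6(Δ_1 - Δ_0) = -6
  1·σ_1 + 4·σ_2 + 1·σ_3 = 6(Δ_2 - Δ_1) = 36
  1·σ_2 + 4·σ_3 + 1·σ_4 = 6(Δ_3 - Δ_2) = -84
Natural end conditions: σ_0 = σ_4 = 0.
Solving: σ_0 = 0, σ_1 = -159/28, σ_2 = 117/7, σ_3 = -705/28, σ_4 = 0.

-5.6786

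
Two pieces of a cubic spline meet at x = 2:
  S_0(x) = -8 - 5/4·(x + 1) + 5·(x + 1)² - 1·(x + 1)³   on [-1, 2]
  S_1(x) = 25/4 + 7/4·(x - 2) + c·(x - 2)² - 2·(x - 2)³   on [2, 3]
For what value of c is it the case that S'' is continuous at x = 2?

S_0''(x) = 10 - 6·(x + 1), so S_0''(2) = -8. On the right, S_1''(2) = 2c, so c = -4.

-4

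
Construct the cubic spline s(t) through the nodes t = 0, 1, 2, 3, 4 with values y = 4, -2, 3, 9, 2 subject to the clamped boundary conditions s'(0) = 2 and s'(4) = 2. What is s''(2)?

Put σ_i = s'' at the i-th knot. Here h = (1, 1, 1, 1) and Δ = (-6, 5, 6, -7), so the interior equations h_(i-1)·σ_(i-1) + 2(h_(i-1)+h_i)·σ_i + h_i·σ_(i+1) = 6(Δ_i − Δ_(i-1)) read
  1·σ_0 + 4·σ_1 + 1·σ_2 = 6(Δ_1 - Δ_0) = 66
  1·σ_1 + 4·σ_2 + 1·σ_3 = 6(Δ_2 - Δ_1) = 6
  1·σ_2 + 4·σ_3 + 1·σ_4 = 6(Δ_3 - Δ_2) = -78
Clamped end conditions give two more equations: 2h_0·σ_0 + h_0·σ_1 = 6(Δ_0 - s'(0)) = -48 and h_3·σ_3 + 2h_3·σ_4 = 6(s'(4) - Δ_3) = 54.
Solving the tridiagonal system: σ_0 = -255/7, σ_1 = 174/7, σ_2 = 3, σ_3 = -216/7, σ_4 = 297/7.

3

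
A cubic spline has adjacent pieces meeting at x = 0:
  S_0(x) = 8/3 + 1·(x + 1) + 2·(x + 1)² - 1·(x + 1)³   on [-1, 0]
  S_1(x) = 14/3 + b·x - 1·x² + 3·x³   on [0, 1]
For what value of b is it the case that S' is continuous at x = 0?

S_0'(x) = 1 + 4·(x + 1) - 3·(x + 1)², so S_0'(0) = 2. On the right, S_1'(0) = b, so b = 2.

2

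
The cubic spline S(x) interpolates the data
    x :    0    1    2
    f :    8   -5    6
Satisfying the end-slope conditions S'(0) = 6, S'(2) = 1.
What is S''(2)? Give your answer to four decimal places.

-68.5000

Write m_i for S''(x_i). With h_i = 1, 1 and divided differences Δ_i = -13, 11, the continuity of S' gives the tridiagonal system
  1·m_0 + 4·m_1 + 1·m_2 = 6(Δ_1 - Δ_0) = 144
Clamped end conditions give two more equations: 2h_0·m_0 + h_0·m_1 = 6(Δ_0 - S'(0)) = -114 and h_1·m_1 + 2h_1·m_2 = 6(S'(2) - Δ_1) = -60.
Solving the tridiagonal system: m_0 = -191/2, m_1 = 77, m_2 = -137/2.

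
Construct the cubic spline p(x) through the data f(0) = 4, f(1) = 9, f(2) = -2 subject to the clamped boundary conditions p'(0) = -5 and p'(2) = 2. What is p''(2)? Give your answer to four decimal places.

Put σ_i = p'' at the i-th knot. Here h = (1, 1) and Δ = (5, -11), so the interior equations h_(i-1)·σ_(i-1) + 2(h_(i-1)+h_i)·σ_i + h_i·σ_(i+1) = 6(Δ_i − Δ_(i-1)) read
  1·σ_0 + 4·σ_1 + 1·σ_2 = 6(Δ_1 - Δ_0) = -96
Clamped end conditions give two more equations: 2h_0·σ_0 + h_0·σ_1 = 6(Δ_0 - p'(0)) = 60 and h_1·σ_1 + 2h_1·σ_2 = 6(p'(2) - Δ_1) = 78.
Forward elimination and back-substitution give σ_0 = 115/2, σ_1 = -55, σ_2 = 133/2.

66.5000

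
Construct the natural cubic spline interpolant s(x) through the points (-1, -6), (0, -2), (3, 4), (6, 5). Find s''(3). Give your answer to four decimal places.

-0.5057

With M_i denoting the second derivative at x_i, h_i = 1, 3, 3, and Δ_i = (y_(i+1) − y_i)/h_i = 4, 2, 1/3:
  1·M_0 + 8·M_1 + 3·M_2 = 6(Δ_1 - Δ_0) = -12
  3·M_1 + 12·M_2 + 3·M_3 = 6(Δ_2 - Δ_1) = -10
Natural end conditions: M_0 = M_3 = 0.
Solving: M_0 = 0, M_1 = -38/29, M_2 = -44/87, M_3 = 0.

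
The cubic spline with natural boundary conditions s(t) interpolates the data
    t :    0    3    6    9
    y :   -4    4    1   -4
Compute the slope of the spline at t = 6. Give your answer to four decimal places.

With M_i denoting the second derivative at x_i, h_i = 3, 3, 3, and Δ_i = (y_(i+1) − y_i)/h_i = 8/3, -1, -5/3:
  3·M_0 + 12·M_1 + 3·M_2 = 6(Δ_1 - Δ_0) = -22
  3·M_1 + 12·M_2 + 3·M_3 = 6(Δ_2 - Δ_1) = -4
Natural end conditions: M_0 = M_3 = 0.
Forward elimination and back-substitution give M_0 = 0, M_1 = -28/15, M_2 = 2/15, M_3 = 0.
On [6, 9], s'(t) = b_2 + 2c_2·(t - 6) + 3d_2·(t - 6)² with b_2 = Δ_2 - h_2(2M_2 + M_3)/6 = -9/5, c_2 = M_2/2 = 1/15, d_2 = (M_3 - M_2)/(6h_2) = -1/135. So s'(6) = -9/5.

-1.8000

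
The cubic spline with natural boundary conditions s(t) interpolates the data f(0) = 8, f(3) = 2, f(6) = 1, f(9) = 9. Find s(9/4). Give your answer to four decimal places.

With σ_i denoting the second derivative at x_i, h_i = 3, 3, 3, and Δ_i = (y_(i+1) − y_i)/h_i = -2, -1/3, 8/3:
  3·σ_0 + 12·σ_1 + 3·σ_2 = 6(Δ_1 - Δ_0) = 10
  3·σ_1 + 12·σ_2 + 3·σ_3 = 6(Δ_2 - Δ_1) = 18
Natural end conditions: σ_0 = σ_3 = 0.
Hence σ_0 = 0, σ_1 = 22/45, σ_2 = 62/45, σ_3 = 0.
On [0, 3], s(t) = 8 - 101/45·t + 0·t² + 11/405·t³.
With t = 9/4: s(9/4) = 1043/320.

3.2594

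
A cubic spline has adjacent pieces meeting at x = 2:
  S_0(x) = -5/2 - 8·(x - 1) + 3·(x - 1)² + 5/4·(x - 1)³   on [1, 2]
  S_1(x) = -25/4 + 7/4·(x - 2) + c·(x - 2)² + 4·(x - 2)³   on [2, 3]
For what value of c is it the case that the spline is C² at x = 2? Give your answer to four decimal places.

6.7500

S_0''(x) = 6 + 15/2·(x - 1), so S_0''(2) = 27/2. On the right, S_1''(2) = 2c, so c = 27/4.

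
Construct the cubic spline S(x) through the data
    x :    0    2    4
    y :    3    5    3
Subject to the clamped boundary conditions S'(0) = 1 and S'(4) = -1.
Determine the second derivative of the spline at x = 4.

1

Let σ_i = S''(x_i). Step sizes h_i = 2, 2; slopes of the chords Δ_i = (y_(i+1) - y_i)/h_i = 1, -1.
  2·σ_0 + 8·σ_1 + 2·σ_2 = 6(Δ_1 - Δ_0) = -12
Clamped end conditions give two more equations: 2h_0·σ_0 + h_0·σ_1 = 6(Δ_0 - S'(0)) = 0 and h_1·σ_1 + 2h_1·σ_2 = 6(S'(4) - Δ_1) = 0.
Hence σ_0 = 1, σ_1 = -2, σ_2 = 1.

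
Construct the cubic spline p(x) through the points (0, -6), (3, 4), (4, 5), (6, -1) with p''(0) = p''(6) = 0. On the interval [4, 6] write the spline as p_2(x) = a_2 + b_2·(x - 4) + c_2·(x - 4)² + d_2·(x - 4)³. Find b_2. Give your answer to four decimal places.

-0.4752

Let M_i = p''(x_i). Step sizes h_i = 3, 1, 2; slopes of the chords Δ_i = (y_(i+1) - y_i)/h_i = 10/3, 1, -3.
  3·M_0 + 8·M_1 + 1·M_2 = 6(Δ_1 - Δ_0) = -14
  1·M_1 + 6·M_2 + 2·M_3 = 6(Δ_2 - Δ_1) = -24
Natural end conditions: M_0 = M_3 = 0.
Solving the tridiagonal system: M_0 = 0, M_1 = -60/47, M_2 = -178/47, M_3 = 0.
On [4, 6], with p_2(x) = a_2 + b_2·(x - 4) + c_2·(x - 4)² + d_2·(x - 4)³: c_2 = M_2/2 = -89/47, d_2 = (M_3 - M_2)/(6h_2) = 89/282, b_2 = Δ_2 - h_2(2M_2 + M_3)/6 = -67/141.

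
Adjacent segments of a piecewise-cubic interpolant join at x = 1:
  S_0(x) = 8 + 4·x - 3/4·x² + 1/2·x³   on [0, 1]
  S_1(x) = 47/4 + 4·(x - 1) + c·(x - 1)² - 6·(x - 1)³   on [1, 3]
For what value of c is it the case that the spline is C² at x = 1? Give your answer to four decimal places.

S_0''(x) = -3/2 + 3·x, so S_0''(1) = 3/2. On the right, S_1''(1) = 2c, so c = 3/4.

0.7500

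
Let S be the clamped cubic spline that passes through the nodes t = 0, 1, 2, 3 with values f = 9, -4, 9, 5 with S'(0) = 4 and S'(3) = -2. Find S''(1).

74

Put σ_i = S'' at the i-th knot. Here h = (1, 1, 1) and Δ = (-13, 13, -4), so the interior equations h_(i-1)·σ_(i-1) + 2(h_(i-1)+h_i)·σ_i + h_i·σ_(i+1) = 6(Δ_i − Δ_(i-1)) read
  1·σ_0 + 4·σ_1 + 1·σ_2 = 6(Δ_1 - Δ_0) = 156
  1·σ_1 + 4·σ_2 + 1·σ_3 = 6(Δ_2 - Δ_1) = -102
Clamped end conditions give two more equations: 2h_0·σ_0 + h_0·σ_1 = 6(Δ_0 - S'(0)) = -102 and h_2·σ_2 + 2h_2·σ_3 = 6(S'(3) - Δ_2) = 12.
Solving: σ_0 = -88, σ_1 = 74, σ_2 = -52, σ_3 = 32.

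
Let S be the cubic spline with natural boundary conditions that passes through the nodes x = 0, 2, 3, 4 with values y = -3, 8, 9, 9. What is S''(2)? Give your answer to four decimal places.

Write m_i for S''(x_i). With h_i = 2, 1, 1 and divided differences Δ_i = 11/2, 1, 0, the continuity of S' gives the tridiagonal system
  2·m_0 + 6·m_1 + 1·m_2 = 6(Δ_1 - Δ_0) = -27
  1·m_1 + 4·m_2 + 1·m_3 = 6(Δ_2 - Δ_1) = -6
Natural end conditions: m_0 = m_3 = 0.
Solving the tridiagonal system: m_0 = 0, m_1 = -102/23, m_2 = -9/23, m_3 = 0.

-4.4348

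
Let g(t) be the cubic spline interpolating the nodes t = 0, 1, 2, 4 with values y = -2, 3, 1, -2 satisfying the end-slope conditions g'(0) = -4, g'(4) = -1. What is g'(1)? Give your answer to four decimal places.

4.2500

With M_i denoting the second derivative at x_i, h_i = 1, 1, 2, and Δ_i = (y_(i+1) − y_i)/h_i = 5, -2, -3/2:
  1·M_0 + 4·M_1 + 1·M_2 = 6(Δ_1 - Δ_0) = -42
  1·M_1 + 6·M_2 + 2·M_3 = 6(Δ_2 - Δ_1) = 3
Clamped end conditions give two more equations: 2h_0·M_0 + h_0·M_1 = 6(Δ_0 - g'(0)) = 54 and h_2·M_2 + 2h_2·M_3 = 6(g'(4) - Δ_2) = 3.
Forward elimination and back-substitution give M_0 = 75/2, M_1 = -21, M_2 = 9/2, M_3 = -3/2.
On [1, 2], g'(t) = b_1 + 2c_1·(t - 1) + 3d_1·(t - 1)² with b_1 = Δ_1 - h_1(2M_1 + M_2)/6 = 17/4, c_1 = M_1/2 = -21/2, d_1 = (M_2 - M_1)/(6h_1) = 17/4. So g'(1) = 17/4.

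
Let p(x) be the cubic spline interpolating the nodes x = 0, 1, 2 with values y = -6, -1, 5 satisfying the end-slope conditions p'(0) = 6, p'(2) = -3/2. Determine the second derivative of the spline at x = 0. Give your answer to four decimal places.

-8.2500

Write M_i for p''(x_i). With h_i = 1, 1 and divided differences Δ_i = 5, 6, the continuity of p' gives the tridiagonal system
  1·M_0 + 4·M_1 + 1·M_2 = 6(Δ_1 - Δ_0) = 6
Clamped end conditions give two more equations: 2h_0·M_0 + h_0·M_1 = 6(Δ_0 - p'(0)) = -6 and h_1·M_1 + 2h_1·M_2 = 6(p'(2) - Δ_1) = -45.
Forward elimination and back-substitution give M_0 = -33/4, M_1 = 21/2, M_2 = -111/4.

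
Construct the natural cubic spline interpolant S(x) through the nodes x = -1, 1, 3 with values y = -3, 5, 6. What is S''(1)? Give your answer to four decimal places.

Write M_i for S''(x_i). With h_i = 2, 2 and divided differences Δ_i = 4, 1/2, the continuity of S' gives the tridiagonal system
  2·M_0 + 8·M_1 + 2·M_2 = 6(Δ_1 - Δ_0) = -21
Natural end conditions: M_0 = M_2 = 0.
Forward elimination and back-substitution give M_0 = 0, M_1 = -21/8, M_2 = 0.

-2.6250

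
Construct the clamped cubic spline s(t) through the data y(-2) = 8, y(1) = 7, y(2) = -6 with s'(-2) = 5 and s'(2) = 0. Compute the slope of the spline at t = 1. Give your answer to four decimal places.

-15.3750

Put m_i = s'' at the i-th knot. Here h = (3, 1) and Δ = (-1/3, -13), so the interior equations h_(i-1)·m_(i-1) + 2(h_(i-1)+h_i)·m_i + h_i·m_(i+1) = 6(Δ_i − Δ_(i-1)) read
  3·m_0 + 8·m_1 + 1·m_2 = 6(Δ_1 - Δ_0) = -76
Clamped end conditions give two more equations: 2h_0·m_0 + h_0·m_1 = 6(Δ_0 - s'(-2)) = -32 and h_1·m_1 + 2h_1·m_2 = 6(s'(2) - Δ_1) = 78.
Solving: m_0 = 35/12, m_1 = -33/2, m_2 = 189/4.
On [1, 2], s'(t) = b_1 + 2c_1·(t - 1) + 3d_1·(t - 1)² with b_1 = Δ_1 - h_1(2m_1 + m_2)/6 = -123/8, c_1 = m_1/2 = -33/4, d_1 = (m_2 - m_1)/(6h_1) = 85/8. So s'(1) = -123/8.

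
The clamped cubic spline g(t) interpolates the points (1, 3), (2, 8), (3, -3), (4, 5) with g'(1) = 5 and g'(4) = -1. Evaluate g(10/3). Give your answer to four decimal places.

With M_i denoting the second derivative at x_i, h_i = 1, 1, 1, and Δ_i = (y_(i+1) − y_i)/h_i = 5, -11, 8:
  1·M_0 + 4·M_1 + 1·M_2 = 6(Δ_1 - Δ_0) = -96
  1·M_1 + 4·M_2 + 1·M_3 = 6(Δ_2 - Δ_1) = 114
Clamped end conditions give two more equations: 2h_0·M_0 + h_0·M_1 = 6(Δ_0 - g'(1)) = 0 and h_2·M_2 + 2h_2·M_3 = 6(g'(4) - Δ_2) = -54.
Forward elimination and back-substitution give M_0 = 106/5, M_1 = -212/5, M_2 = 262/5, M_3 = -266/5.
On [3, 4], g(t) = -3 - 3/5·(t - 3) + 131/5·(t - 3)² - 88/5·(t - 3)³.
With (t - 3) = 1/3: g(10/3) = -127/135.

-0.9407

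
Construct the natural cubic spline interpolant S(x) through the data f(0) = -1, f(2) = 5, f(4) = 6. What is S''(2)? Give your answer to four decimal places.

-1.8750

With M_i denoting the second derivative at x_i, h_i = 2, 2, and Δ_i = (y_(i+1) − y_i)/h_i = 3, 1/2:
  2·M_0 + 8·M_1 + 2·M_2 = 6(Δ_1 - Δ_0) = -15
Natural end conditions: M_0 = M_2 = 0.
Forward elimination and back-substitution give M_0 = 0, M_1 = -15/8, M_2 = 0.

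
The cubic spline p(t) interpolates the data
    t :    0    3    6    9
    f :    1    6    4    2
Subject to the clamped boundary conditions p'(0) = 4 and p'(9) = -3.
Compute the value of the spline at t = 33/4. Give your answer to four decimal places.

3.5500

Put m_i = p'' at the i-th knot. Here h = (3, 3, 3) and Δ = (5/3, -2/3, -2/3), so the interior equations h_(i-1)·m_(i-1) + 2(h_(i-1)+h_i)·m_i + h_i·m_(i+1) = 6(Δ_i − Δ_(i-1)) read
  3·m_0 + 12·m_1 + 3·m_2 = 6(Δ_1 - Δ_0) = -14
  3·m_1 + 12·m_2 + 3·m_3 = 6(Δ_2 - Δ_1) = 0
Clamped end conditions give two more equations: 2h_0·m_0 + h_0·m_1 = 6(Δ_0 - p'(0)) = -14 and h_2·m_2 + 2h_2·m_3 = 6(p'(9) - Δ_2) = -14.
Forward elimination and back-substitution give m_0 = -28/15, m_1 = -14/15, m_2 = 14/15, m_3 = -14/5.
On [6, 9], p(t) = 4 - 1/5·(t - 6) + 7/15·(t - 6)² - 28/135·(t - 6)³.
With (t - 6) = 9/4: p(33/4) = 71/20.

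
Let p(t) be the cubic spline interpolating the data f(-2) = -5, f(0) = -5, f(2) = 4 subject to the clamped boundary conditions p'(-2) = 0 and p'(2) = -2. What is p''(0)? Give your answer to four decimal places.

Let M_i = p''(x_i). Step sizes h_i = 2, 2; slopes of the chords Δ_i = (y_(i+1) - y_i)/h_i = 0, 9/2.
  2·M_0 + 8·M_1 + 2·M_2 = 6(Δ_1 - Δ_0) = 27
Clamped end conditions give two more equations: 2h_0·M_0 + h_0·M_1 = 6(Δ_0 - p'(-2)) = 0 and h_1·M_1 + 2h_1·M_2 = 6(p'(2) - Δ_1) = -39.
Hence M_0 = -31/8, M_1 = 31/4, M_2 = -109/8.

7.7500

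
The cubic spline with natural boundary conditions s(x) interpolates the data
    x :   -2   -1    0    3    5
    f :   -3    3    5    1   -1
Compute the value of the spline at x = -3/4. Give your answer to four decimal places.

3.8822

Put m_i = s'' at the i-th knot. Here h = (1, 1, 3, 2) and Δ = (6, 2, -4/3, -1), so the interior equations h_(i-1)·m_(i-1) + 2(h_(i-1)+h_i)·m_i + h_i·m_(i+1) = 6(Δ_i − Δ_(i-1)) read
  1·m_0 + 4·m_1 + 1·m_2 = 6(Δ_1 - Δ_0) = -24
  1·m_1 + 8·m_2 + 3·m_3 = 6(Δ_2 - Δ_1) = -20
  3·m_2 + 10·m_3 + 2·m_4 = 6(Δ_3 - Δ_2) = 2
Natural end conditions: m_0 = m_4 = 0.
Solving the tridiagonal system: m_0 = 0, m_1 = -749/137, m_2 = -292/137, m_3 = 115/137, m_4 = 0.
On [-1, 0], s(x) = 3 + 1717/411·(x + 1) - 749/274·(x + 1)² + 457/822·(x + 1)³.
With (x + 1) = 1/4: s(-3/4) = 68079/17536.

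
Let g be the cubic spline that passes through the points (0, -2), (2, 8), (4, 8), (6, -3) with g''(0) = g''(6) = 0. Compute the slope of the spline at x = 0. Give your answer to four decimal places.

5.9667

With M_i denoting the second derivative at x_i, h_i = 2, 2, 2, and Δ_i = (y_(i+1) − y_i)/h_i = 5, 0, -11/2:
  2·M_0 + 8·M_1 + 2·M_2 = 6(Δ_1 - Δ_0) = -30
  2·M_1 + 8·M_2 + 2·M_3 = 6(Δ_2 - Δ_1) = -33
Natural end conditions: M_0 = M_3 = 0.
Forward elimination and back-substitution give M_0 = 0, M_1 = -29/10, M_2 = -17/5, M_3 = 0.
On [0, 2], g'(x) = b_0 + 2c_0·x + 3d_0·x² with b_0 = Δ_0 - h_0(2M_0 + M_1)/6 = 179/30, c_0 = M_0/2 = 0, d_0 = (M_1 - M_0)/(6h_0) = -29/120. So g'(0) = 179/30.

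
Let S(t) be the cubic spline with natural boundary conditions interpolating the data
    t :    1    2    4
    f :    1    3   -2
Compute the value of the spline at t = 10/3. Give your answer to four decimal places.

Let M_i = S''(x_i). Step sizes h_i = 1, 2; slopes of the chords Δ_i = (y_(i+1) - y_i)/h_i = 2, -5/2.
  1·M_0 + 6·M_1 + 2·M_2 = 6(Δ_1 - Δ_0) = -27
Natural end conditions: M_0 = M_2 = 0.
Solving the tridiagonal system: M_0 = 0, M_1 = -9/2, M_2 = 0.
On [2, 4], S(t) = 3 + 1/2·(t - 2) - 9/4·(t - 2)² + 3/8·(t - 2)³.
With (t - 2) = 4/3: S(10/3) = 5/9.

0.5556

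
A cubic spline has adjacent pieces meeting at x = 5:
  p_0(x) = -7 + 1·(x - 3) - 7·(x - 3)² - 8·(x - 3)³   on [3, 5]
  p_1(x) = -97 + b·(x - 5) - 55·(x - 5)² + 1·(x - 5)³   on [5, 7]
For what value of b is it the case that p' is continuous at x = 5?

-123

p_0'(x) = 1 - 14·(x - 3) - 24·(x - 3)², so p_0'(5) = -123. On the right, p_1'(5) = b, so b = -123.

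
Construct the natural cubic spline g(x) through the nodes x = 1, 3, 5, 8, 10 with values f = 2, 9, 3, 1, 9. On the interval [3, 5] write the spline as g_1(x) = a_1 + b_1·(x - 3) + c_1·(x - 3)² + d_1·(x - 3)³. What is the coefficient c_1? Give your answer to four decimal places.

With m_i denoting the second derivative at x_i, h_i = 2, 2, 3, 2, and Δ_i = (y_(i+1) − y_i)/h_i = 7/2, -3, -2/3, 4:
  2·m_0 + 8·m_1 + 2·m_2 = 6(Δ_1 - Δ_0) = -39
  2·m_1 + 10·m_2 + 3·m_3 = 6(Δ_2 - Δ_1) = 14
  3·m_2 + 10·m_3 + 2·m_4 = 6(Δ_3 - Δ_2) = 28
Natural end conditions: m_0 = m_4 = 0.
Hence m_0 = 0, m_1 = -3661/688, m_2 = 307/172, m_3 = 779/344, m_4 = 0.
On [3, 5], with g_1(x) = a_1 + b_1·(x - 3) + c_1·(x - 3)² + d_1·(x - 3)³: c_1 = m_1/2 = -3661/1376, d_1 = (m_2 - m_1)/(6h_1) = 4889/8256, b_1 = Δ_1 - h_1(2m_1 + m_2)/6 = -49/1032.

-2.6606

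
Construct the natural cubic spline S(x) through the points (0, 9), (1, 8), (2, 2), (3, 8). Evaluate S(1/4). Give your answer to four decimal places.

Let m_i = S''(x_i). Step sizes h_i = 1, 1, 1; slopes of the chords Δ_i = (y_(i+1) - y_i)/h_i = -1, -6, 6.
  1·m_0 + 4·m_1 + 1·m_2 = 6(Δ_1 - Δ_0) = -30
  1·m_1 + 4·m_2 + 1·m_3 = 6(Δ_2 - Δ_1) = 72
Natural end conditions: m_0 = m_3 = 0.
Solving: m_0 = 0, m_1 = -64/5, m_2 = 106/5, m_3 = 0.
On [0, 1], S(x) = 9 + 17/15·x + 0·x² - 32/15·x³.
With x = 1/4: S(1/4) = 37/4.

9.2500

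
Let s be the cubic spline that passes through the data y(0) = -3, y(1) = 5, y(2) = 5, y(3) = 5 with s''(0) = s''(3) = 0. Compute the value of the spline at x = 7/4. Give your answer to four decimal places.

Put m_i = s'' at the i-th knot. Here h = (1, 1, 1) and Δ = (8, 0, 0), so the interior equations h_(i-1)·m_(i-1) + 2(h_(i-1)+h_i)·m_i + h_i·m_(i+1) = 6(Δ_i − Δ_(i-1)) read
  1·m_0 + 4·m_1 + 1·m_2 = 6(Δ_1 - Δ_0) = -48
  1·m_1 + 4·m_2 + 1·m_3 = 6(Δ_2 - Δ_1) = 0
Natural end conditions: m_0 = m_3 = 0.
Solving: m_0 = 0, m_1 = -64/5, m_2 = 16/5, m_3 = 0.
On [1, 2], s(x) = 5 + 56/15·(x - 1) - 32/5·(x - 1)² + 8/3·(x - 1)³.
With (x - 1) = 3/4: s(7/4) = 213/40.

5.3250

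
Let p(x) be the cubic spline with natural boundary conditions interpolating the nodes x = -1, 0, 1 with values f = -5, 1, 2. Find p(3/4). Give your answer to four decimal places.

2.0430

Let m_i = p''(x_i). Step sizes h_i = 1, 1; slopes of the chords Δ_i = (y_(i+1) - y_i)/h_i = 6, 1.
  1·m_0 + 4·m_1 + 1·m_2 = 6(Δ_1 - Δ_0) = -30
Natural end conditions: m_0 = m_2 = 0.
Hence m_0 = 0, m_1 = -15/2, m_2 = 0.
On [0, 1], p(x) = 1 + 7/2·x - 15/4·x² + 5/4·x³.
With x = 3/4: p(3/4) = 523/256.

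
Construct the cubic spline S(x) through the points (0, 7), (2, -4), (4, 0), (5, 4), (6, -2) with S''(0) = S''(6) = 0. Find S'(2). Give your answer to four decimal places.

Let σ_i = S''(x_i). Step sizes h_i = 2, 2, 1, 1; slopes of the chords Δ_i = (y_(i+1) - y_i)/h_i = -11/2, 2, 4, -6.
  2·σ_0 + 8·σ_1 + 2·σ_2 = 6(Δ_1 - Δ_0) = 45
  2·σ_1 + 6·σ_2 + 1·σ_3 = 6(Δ_2 - Δ_1) = 12
  1·σ_2 + 4·σ_3 + 1·σ_4 = 6(Δ_3 - Δ_2) = -60
Natural end conditions: σ_0 = σ_4 = 0.
Forward elimination and back-substitution give σ_0 = 0, σ_1 = 39/8, σ_2 = 3, σ_3 = -63/4, σ_4 = 0.
On [2, 4], S'(x) = b_1 + 2c_1·(x - 2) + 3d_1·(x - 2)² with b_1 = Δ_1 - h_1(2σ_1 + σ_2)/6 = -9/4, c_1 = σ_1/2 = 39/16, d_1 = (σ_2 - σ_1)/(6h_1) = -5/32. So S'(2) = -9/4.

-2.2500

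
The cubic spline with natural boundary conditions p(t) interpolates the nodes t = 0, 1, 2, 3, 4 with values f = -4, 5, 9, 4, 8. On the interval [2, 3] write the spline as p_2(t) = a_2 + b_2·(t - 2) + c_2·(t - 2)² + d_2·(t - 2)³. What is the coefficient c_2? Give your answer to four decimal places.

-8.5714

Put m_i = p'' at the i-th knot. Here h = (1, 1, 1, 1) and Δ = (9, 4, -5, 4), so the interior equations h_(i-1)·m_(i-1) + 2(h_(i-1)+h_i)·m_i + h_i·m_(i+1) = 6(Δ_i − Δ_(i-1)) read
  1·m_0 + 4·m_1 + 1·m_2 = 6(Δ_1 - Δ_0) = -30
  1·m_1 + 4·m_2 + 1·m_3 = 6(Δ_2 - Δ_1) = -54
  1·m_2 + 4·m_3 + 1·m_4 = 6(Δ_3 - Δ_2) = 54
Natural end conditions: m_0 = m_4 = 0.
Solving the tridiagonal system: m_0 = 0, m_1 = -45/14, m_2 = -120/7, m_3 = 249/14, m_4 = 0.
On [2, 3], with p_2(t) = a_2 + b_2·(t - 2) + c_2·(t - 2)² + d_2·(t - 2)³: c_2 = m_2/2 = -60/7, d_2 = (m_3 - m_2)/(6h_2) = 163/28, b_2 = Δ_2 - h_2(2m_2 + m_3)/6 = -9/4.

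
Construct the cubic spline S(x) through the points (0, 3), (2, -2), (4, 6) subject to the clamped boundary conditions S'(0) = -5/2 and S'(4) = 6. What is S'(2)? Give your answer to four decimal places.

Let M_i = S''(x_i). Step sizes h_i = 2, 2; slopes of the chords Δ_i = (y_(i+1) - y_i)/h_i = -5/2, 4.
  2·M_0 + 8·M_1 + 2·M_2 = 6(Δ_1 - Δ_0) = 39
Clamped end conditions give two more equations: 2h_0·M_0 + h_0·M_1 = 6(Δ_0 - S'(0)) = 0 and h_1·M_1 + 2h_1·M_2 = 6(S'(4) - Δ_1) = 12.
Hence M_0 = -11/4, M_1 = 11/2, M_2 = 1/4.
On [2, 4], S'(x) = b_1 + 2c_1·(x - 2) + 3d_1·(x - 2)² with b_1 = Δ_1 - h_1(2M_1 + M_2)/6 = 1/4, c_1 = M_1/2 = 11/4, d_1 = (M_2 - M_1)/(6h_1) = -7/16. So S'(2) = 1/4.

0.2500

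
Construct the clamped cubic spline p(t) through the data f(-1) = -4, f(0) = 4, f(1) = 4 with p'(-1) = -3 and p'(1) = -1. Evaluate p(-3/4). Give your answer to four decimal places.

-3.5000

Let m_i = p''(x_i). Step sizes h_i = 1, 1; slopes of the chords Δ_i = (y_(i+1) - y_i)/h_i = 8, 0.
  1·m_0 + 4·m_1 + 1·m_2 = 6(Δ_1 - Δ_0) = -48
Clamped end conditions give two more equations: 2h_0·m_0 + h_0·m_1 = 6(Δ_0 - p'(-1)) = 66 and h_1·m_1 + 2h_1·m_2 = 6(p'(1) - Δ_1) = -6.
Solving: m_0 = 46, m_1 = -26, m_2 = 10.
On [-1, 0], p(t) = -4 - 3·(t + 1) + 23·(t + 1)² - 12·(t + 1)³.
With (t + 1) = 1/4: p(-3/4) = -7/2.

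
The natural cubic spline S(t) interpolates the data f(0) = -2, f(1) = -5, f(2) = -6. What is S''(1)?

3

With m_i denoting the second derivative at x_i, h_i = 1, 1, and Δ_i = (y_(i+1) − y_i)/h_i = -3, -1:
  1·m_0 + 4·m_1 + 1·m_2 = 6(Δ_1 - Δ_0) = 12
Natural end conditions: m_0 = m_2 = 0.
Forward elimination and back-substitution give m_0 = 0, m_1 = 3, m_2 = 0.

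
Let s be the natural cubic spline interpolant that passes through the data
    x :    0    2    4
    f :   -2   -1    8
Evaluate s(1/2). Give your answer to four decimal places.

With m_i denoting the second derivative at x_i, h_i = 2, 2, and Δ_i = (y_(i+1) − y_i)/h_i = 1/2, 9/2:
  2·m_0 + 8·m_1 + 2·m_2 = 6(Δ_1 - Δ_0) = 24
Natural end conditions: m_0 = m_2 = 0.
Solving the tridiagonal system: m_0 = 0, m_1 = 3, m_2 = 0.
On [0, 2], s(x) = -2 - 1/2·x + 0·x² + 1/4·x³.
With x = 1/2: s(1/2) = -71/32.

-2.2188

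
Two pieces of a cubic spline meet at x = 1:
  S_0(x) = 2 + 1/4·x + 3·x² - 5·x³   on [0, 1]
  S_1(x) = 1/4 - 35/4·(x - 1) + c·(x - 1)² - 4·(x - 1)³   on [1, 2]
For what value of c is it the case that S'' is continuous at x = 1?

-12

S_0''(x) = 6 - 30·x, so S_0''(1) = -24. On the right, S_1''(1) = 2c, so c = -12.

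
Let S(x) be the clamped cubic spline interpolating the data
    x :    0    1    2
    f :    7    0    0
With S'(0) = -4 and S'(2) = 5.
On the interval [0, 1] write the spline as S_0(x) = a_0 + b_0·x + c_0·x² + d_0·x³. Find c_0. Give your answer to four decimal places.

-7.5000

With M_i denoting the second derivative at x_i, h_i = 1, 1, and Δ_i = (y_(i+1) − y_i)/h_i = -7, 0:
  1·M_0 + 4·M_1 + 1·M_2 = 6(Δ_1 - Δ_0) = 42
Clamped end conditions give two more equations: 2h_0·M_0 + h_0·M_1 = 6(Δ_0 - S'(0)) = -18 and h_1·M_1 + 2h_1·M_2 = 6(S'(2) - Δ_1) = 30.
Hence M_0 = -15, M_1 = 12, M_2 = 9.
On [0, 1], with S_0(x) = a_0 + b_0·x + c_0·x² + d_0·x³: c_0 = M_0/2 = -15/2, d_0 = (M_1 - M_0)/(6h_0) = 9/2, b_0 = Δ_0 - h_0(2M_0 + M_1)/6 = -4.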